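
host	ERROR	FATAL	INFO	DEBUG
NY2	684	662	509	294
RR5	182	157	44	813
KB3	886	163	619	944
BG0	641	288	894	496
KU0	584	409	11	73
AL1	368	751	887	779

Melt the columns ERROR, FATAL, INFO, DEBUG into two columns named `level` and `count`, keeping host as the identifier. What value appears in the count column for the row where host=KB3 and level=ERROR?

Unpivoting turns each (host, wide-column) pair into one long row.
The wide cell at row KB3, column ERROR holds 886, so the long row (KB3, ERROR) has count=886.

886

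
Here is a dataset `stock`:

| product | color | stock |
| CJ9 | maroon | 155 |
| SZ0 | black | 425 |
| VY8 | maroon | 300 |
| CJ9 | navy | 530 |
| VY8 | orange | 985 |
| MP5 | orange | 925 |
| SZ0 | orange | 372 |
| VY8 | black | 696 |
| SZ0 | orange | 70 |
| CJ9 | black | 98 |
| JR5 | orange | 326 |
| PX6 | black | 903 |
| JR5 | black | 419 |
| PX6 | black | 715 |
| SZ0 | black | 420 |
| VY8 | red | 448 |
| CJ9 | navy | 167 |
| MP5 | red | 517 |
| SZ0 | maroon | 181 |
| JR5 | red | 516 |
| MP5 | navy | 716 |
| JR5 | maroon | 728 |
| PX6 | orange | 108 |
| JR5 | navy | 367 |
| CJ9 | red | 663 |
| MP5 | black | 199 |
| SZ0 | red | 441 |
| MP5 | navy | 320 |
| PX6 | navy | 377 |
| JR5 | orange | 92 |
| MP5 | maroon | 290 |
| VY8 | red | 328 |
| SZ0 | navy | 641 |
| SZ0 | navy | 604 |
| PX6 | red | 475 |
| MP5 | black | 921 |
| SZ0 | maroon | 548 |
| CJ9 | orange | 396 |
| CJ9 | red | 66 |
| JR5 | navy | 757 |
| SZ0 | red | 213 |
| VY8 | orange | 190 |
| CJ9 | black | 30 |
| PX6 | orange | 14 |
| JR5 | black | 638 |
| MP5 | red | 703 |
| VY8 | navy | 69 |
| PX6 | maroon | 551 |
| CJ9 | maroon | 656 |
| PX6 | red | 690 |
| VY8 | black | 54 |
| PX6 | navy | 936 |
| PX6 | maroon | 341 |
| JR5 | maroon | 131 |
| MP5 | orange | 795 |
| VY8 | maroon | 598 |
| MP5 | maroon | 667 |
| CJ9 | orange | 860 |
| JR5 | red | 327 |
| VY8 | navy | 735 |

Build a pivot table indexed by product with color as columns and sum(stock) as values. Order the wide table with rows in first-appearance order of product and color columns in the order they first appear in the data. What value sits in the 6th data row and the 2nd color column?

With rows in first-appearance order of product, row 6 is product=PX6. color columns in first-appearance order: maroon, black, navy, orange, red; column 2 is black.
Long rows with product=PX6, color=black: 903 + 715 = 1618.

1618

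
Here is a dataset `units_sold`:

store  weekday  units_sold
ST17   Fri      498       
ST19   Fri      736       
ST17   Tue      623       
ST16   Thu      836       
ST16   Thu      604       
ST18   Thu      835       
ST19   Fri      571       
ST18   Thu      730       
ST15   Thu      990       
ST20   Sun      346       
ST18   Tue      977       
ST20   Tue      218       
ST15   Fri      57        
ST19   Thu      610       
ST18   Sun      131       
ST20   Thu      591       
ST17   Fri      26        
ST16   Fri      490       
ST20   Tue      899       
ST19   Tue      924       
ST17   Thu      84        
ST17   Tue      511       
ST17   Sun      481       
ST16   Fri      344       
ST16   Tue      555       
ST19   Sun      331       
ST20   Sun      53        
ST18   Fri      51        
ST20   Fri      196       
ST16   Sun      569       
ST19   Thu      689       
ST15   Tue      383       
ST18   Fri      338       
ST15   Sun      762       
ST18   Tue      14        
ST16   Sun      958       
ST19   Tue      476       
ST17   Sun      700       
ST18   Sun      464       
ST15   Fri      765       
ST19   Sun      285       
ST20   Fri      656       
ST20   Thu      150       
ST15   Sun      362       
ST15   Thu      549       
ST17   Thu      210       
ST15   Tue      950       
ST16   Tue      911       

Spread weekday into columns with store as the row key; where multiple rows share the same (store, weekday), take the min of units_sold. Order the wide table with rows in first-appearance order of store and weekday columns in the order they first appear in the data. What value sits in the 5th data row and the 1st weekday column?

57

With rows in first-appearance order of store, row 5 is store=ST15. weekday columns in first-appearance order: Fri, Tue, Thu, Sun; column 1 is Fri.
Long rows with store=ST15, weekday=Fri: min(57, 765) = 57.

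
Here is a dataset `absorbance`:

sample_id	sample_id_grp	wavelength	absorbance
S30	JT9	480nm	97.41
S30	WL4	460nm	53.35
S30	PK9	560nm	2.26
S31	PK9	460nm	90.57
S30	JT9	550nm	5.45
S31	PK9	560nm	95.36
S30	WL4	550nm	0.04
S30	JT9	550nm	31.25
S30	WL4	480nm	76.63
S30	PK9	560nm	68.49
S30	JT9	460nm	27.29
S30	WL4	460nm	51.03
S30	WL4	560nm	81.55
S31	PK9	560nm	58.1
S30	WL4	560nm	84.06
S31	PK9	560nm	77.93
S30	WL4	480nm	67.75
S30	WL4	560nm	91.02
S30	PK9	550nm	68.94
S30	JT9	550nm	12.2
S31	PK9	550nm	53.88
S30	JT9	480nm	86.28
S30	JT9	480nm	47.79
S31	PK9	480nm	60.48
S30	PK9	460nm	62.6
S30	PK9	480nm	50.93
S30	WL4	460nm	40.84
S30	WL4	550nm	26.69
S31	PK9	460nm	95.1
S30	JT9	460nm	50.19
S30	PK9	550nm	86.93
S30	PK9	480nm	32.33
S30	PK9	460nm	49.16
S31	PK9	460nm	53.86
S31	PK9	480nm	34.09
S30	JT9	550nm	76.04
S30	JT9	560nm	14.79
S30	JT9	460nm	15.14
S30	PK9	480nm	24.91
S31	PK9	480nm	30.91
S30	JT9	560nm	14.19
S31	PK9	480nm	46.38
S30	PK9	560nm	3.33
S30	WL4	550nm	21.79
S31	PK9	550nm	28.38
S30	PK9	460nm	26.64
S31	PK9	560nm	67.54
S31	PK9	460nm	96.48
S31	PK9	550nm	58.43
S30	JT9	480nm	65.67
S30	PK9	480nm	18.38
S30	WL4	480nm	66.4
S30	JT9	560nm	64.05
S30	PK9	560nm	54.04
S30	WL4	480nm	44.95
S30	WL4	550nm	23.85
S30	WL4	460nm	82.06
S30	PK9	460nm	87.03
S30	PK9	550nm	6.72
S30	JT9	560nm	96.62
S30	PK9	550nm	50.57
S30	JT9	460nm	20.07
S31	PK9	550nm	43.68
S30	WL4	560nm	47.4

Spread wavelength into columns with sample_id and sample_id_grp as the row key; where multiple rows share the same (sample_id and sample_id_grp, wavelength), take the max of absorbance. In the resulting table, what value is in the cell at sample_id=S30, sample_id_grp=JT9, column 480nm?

97.41

Rows with sample_id=S30, sample_id_grp=JT9 and wavelength=480nm: absorbance values are 97.41, 86.28, 47.79, 65.67.
max(97.41, 86.28, 47.79, 65.67) = 97.41.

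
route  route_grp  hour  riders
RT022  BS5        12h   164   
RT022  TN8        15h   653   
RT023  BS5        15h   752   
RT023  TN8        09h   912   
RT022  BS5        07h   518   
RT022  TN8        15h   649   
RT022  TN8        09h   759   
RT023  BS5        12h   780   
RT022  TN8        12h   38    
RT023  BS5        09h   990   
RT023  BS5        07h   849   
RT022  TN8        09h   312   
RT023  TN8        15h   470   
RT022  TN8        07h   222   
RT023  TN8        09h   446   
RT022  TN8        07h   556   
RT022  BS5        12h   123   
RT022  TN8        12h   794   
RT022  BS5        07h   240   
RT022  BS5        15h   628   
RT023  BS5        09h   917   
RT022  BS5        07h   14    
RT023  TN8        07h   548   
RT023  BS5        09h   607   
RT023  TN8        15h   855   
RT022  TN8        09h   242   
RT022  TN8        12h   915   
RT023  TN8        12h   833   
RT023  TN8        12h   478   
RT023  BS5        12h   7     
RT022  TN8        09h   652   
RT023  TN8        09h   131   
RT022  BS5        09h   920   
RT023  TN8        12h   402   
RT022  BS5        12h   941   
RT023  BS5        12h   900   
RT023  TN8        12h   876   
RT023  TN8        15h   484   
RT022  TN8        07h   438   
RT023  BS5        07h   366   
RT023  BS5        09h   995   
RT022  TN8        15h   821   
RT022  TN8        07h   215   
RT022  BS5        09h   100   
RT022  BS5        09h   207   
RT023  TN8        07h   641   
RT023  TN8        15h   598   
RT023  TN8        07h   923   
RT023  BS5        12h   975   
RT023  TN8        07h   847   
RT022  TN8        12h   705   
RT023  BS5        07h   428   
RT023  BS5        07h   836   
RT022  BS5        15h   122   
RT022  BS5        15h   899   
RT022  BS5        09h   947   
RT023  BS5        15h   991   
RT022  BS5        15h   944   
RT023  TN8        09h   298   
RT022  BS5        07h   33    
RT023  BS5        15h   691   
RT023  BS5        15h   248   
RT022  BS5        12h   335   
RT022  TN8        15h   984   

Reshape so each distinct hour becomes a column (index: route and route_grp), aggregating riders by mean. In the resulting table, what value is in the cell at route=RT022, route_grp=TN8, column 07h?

Rows with route=RT022, route_grp=TN8 and hour=07h: riders values are 222, 556, 438, 215.
(222 + 556 + 438 + 215) / 4 = 357.75.

357.75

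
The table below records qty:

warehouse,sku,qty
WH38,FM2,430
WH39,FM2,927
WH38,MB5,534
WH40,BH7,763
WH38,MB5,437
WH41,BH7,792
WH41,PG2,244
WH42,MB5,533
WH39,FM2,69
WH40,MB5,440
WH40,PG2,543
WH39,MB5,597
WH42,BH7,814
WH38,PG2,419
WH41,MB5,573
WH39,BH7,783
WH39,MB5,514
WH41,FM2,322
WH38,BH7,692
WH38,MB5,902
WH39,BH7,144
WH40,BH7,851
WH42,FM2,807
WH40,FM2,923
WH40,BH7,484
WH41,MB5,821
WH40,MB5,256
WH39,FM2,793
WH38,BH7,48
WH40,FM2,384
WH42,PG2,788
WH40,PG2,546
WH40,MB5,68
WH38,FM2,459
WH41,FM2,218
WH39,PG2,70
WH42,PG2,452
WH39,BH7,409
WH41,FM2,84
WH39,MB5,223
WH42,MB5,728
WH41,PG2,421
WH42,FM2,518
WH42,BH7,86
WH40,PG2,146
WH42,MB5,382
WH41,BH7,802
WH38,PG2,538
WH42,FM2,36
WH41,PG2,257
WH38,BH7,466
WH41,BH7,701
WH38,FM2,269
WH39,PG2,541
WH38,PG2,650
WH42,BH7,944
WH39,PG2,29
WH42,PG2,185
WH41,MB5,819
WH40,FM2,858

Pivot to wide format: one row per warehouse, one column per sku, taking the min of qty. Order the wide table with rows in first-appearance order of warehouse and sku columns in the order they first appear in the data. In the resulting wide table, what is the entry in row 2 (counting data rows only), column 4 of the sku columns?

29

With rows in first-appearance order of warehouse, row 2 is warehouse=WH39. sku columns in first-appearance order: FM2, MB5, BH7, PG2; column 4 is PG2.
Long rows with warehouse=WH39, sku=PG2: min(70, 541, 29) = 29.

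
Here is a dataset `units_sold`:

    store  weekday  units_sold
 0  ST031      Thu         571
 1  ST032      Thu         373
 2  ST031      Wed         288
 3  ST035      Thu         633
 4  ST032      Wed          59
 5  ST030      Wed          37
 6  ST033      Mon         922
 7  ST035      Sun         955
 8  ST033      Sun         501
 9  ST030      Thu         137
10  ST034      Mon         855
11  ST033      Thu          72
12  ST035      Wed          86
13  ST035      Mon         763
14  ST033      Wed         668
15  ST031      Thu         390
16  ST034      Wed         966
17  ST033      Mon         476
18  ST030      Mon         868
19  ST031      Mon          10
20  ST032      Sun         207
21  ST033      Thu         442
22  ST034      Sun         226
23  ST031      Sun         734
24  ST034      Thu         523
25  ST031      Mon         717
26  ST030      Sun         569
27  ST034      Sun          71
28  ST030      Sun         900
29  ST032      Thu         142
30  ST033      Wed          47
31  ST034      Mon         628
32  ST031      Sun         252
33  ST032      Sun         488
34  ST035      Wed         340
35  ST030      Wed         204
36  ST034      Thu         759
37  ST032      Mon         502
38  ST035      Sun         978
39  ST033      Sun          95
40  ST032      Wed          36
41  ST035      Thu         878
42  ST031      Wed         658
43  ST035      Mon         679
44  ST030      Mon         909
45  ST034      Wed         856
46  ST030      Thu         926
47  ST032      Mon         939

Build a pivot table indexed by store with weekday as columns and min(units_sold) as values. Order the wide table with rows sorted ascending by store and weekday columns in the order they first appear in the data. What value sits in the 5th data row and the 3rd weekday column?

With rows sorted ascending by store, row 5 is store=ST034. weekday columns in first-appearance order: Thu, Wed, Mon, Sun; column 3 is Mon.
Long rows with store=ST034, weekday=Mon: min(855, 628) = 628.

628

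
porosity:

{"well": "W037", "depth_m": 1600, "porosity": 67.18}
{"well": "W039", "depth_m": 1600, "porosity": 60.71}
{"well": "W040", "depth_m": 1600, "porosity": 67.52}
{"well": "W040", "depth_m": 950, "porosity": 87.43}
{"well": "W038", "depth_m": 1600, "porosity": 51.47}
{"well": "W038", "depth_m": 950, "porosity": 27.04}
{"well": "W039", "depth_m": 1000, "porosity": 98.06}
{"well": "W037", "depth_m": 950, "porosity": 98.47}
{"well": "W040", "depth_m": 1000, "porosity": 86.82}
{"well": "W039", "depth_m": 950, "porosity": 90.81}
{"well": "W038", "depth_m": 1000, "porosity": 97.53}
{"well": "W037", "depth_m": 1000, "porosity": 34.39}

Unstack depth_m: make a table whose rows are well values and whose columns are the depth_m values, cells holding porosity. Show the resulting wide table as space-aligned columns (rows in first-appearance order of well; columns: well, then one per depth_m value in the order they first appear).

well  1600   950    1000 
W037  67.18  98.47  34.39
W039  60.71  90.81  98.06
W040  67.52  87.43  86.82
W038  51.47  27.04  97.53

Columns: well plus the 3 distinct depth_m values (1600, 950, 1000).
For example, row W037 column 1600 takes porosity=67.18 from the long row (W037, 1600).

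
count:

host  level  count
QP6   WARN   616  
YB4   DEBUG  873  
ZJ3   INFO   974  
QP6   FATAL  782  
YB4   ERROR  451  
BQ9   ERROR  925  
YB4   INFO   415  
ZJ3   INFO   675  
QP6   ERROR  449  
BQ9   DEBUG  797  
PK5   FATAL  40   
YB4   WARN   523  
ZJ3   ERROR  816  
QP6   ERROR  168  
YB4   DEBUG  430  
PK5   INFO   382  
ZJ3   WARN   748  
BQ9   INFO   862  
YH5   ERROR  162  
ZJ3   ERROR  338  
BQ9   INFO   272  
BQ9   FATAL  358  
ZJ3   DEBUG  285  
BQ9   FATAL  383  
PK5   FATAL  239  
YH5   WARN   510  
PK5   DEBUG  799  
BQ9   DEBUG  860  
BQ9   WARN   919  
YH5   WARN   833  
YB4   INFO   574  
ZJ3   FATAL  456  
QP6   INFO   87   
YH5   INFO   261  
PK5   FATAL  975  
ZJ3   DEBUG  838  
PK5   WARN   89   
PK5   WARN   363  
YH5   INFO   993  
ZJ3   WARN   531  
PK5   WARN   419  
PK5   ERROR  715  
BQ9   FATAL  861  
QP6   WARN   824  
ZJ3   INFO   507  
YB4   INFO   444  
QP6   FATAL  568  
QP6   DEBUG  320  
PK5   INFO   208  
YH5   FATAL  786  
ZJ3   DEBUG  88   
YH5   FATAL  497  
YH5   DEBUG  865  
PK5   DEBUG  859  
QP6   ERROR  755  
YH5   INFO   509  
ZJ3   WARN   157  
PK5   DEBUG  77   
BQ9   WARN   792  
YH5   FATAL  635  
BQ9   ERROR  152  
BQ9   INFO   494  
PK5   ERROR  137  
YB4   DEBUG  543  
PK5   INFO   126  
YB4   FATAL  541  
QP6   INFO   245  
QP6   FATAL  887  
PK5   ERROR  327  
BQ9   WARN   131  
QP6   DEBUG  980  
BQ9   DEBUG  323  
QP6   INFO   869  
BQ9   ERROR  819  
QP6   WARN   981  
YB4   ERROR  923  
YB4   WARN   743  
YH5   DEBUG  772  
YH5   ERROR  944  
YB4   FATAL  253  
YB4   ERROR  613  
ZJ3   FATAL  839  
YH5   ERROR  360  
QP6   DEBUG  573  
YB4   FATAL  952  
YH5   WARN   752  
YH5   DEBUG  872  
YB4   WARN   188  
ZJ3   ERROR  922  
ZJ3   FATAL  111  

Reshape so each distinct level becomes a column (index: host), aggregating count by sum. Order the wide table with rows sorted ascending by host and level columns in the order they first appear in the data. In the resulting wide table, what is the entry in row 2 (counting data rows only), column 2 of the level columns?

With rows sorted ascending by host, row 2 is host=PK5. level columns in first-appearance order: WARN, DEBUG, INFO, FATAL, ERROR; column 2 is DEBUG.
Long rows with host=PK5, level=DEBUG: 799 + 859 + 77 = 1735.

1735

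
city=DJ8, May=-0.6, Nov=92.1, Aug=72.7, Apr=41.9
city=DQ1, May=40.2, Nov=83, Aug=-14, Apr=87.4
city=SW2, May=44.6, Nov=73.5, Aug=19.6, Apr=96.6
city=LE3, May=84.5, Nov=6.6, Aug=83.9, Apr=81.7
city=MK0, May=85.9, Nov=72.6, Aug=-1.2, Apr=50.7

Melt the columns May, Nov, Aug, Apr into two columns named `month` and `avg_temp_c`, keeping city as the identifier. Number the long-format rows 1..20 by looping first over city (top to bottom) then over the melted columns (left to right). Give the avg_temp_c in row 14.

20 rows total (5 × 4). Row 14: index ⌊(14-1)/4⌋ = 3 into city → LE3; (14-1) mod 4 = 1 into the melted columns → Nov.
So row 14 is (LE3, Nov, 6.6); avg_temp_c = 6.6.

6.6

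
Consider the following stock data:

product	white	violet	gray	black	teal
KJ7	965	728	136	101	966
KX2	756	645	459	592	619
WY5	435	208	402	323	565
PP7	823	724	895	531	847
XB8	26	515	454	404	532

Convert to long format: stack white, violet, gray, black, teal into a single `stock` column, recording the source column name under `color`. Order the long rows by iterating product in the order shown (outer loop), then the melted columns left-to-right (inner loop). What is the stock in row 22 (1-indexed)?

515

25 rows total (5 × 5). Row 22: index ⌊(22-1)/5⌋ = 4 into product → XB8; (22-1) mod 5 = 1 into the melted columns → violet.
So row 22 is (XB8, violet, 515); stock = 515.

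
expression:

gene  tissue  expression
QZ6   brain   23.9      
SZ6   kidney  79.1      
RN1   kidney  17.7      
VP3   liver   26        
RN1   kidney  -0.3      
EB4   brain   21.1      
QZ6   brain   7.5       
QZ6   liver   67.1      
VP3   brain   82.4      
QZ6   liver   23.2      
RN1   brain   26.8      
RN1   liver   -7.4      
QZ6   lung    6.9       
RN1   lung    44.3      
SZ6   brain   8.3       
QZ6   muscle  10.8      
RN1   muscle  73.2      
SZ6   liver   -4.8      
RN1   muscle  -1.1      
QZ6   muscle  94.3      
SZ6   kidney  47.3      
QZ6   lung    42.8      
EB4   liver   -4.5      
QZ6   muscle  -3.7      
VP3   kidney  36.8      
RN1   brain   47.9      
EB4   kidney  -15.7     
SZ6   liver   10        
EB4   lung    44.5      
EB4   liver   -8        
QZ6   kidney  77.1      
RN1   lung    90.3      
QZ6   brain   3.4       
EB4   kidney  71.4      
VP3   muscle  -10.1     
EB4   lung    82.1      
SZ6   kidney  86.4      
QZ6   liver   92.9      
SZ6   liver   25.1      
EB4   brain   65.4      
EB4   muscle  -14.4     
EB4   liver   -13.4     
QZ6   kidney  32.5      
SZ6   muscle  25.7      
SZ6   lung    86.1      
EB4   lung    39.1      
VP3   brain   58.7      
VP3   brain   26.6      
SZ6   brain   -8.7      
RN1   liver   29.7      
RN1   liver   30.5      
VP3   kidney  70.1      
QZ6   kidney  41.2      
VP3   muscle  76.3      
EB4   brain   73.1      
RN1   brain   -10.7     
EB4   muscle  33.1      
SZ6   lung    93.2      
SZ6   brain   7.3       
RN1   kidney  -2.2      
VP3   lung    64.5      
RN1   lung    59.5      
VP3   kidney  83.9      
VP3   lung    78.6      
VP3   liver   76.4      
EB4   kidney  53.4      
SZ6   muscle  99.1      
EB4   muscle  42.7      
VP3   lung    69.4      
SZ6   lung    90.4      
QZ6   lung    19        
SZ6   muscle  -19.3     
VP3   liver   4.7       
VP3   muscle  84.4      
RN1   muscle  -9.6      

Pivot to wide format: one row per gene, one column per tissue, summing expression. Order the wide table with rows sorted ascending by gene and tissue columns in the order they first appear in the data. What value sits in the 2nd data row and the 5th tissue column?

101.4

With rows sorted ascending by gene, row 2 is gene=QZ6. tissue columns in first-appearance order: brain, kidney, liver, lung, muscle; column 5 is muscle.
Long rows with gene=QZ6, tissue=muscle: 10.8 + 94.3 + -3.7 = 101.4.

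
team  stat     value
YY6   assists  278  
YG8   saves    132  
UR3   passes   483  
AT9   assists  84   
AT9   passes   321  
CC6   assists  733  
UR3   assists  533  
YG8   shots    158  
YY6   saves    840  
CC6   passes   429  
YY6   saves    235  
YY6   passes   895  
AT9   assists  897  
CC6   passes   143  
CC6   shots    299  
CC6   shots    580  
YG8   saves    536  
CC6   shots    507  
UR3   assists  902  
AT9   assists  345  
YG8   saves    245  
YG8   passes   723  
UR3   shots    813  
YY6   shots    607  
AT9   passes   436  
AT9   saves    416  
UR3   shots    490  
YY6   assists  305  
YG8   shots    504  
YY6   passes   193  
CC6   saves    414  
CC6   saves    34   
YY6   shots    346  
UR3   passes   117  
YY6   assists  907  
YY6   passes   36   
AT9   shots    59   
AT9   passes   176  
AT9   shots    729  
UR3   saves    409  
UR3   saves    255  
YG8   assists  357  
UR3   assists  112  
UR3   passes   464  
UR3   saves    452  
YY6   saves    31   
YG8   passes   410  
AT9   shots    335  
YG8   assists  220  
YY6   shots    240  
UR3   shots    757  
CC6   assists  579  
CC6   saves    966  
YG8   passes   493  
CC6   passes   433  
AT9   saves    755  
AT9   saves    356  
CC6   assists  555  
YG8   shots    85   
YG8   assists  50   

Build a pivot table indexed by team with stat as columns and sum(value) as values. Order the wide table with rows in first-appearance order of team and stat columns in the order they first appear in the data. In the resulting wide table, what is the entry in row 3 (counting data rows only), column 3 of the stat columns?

1064

With rows in first-appearance order of team, row 3 is team=UR3. stat columns in first-appearance order: assists, saves, passes, shots; column 3 is passes.
Long rows with team=UR3, stat=passes: 483 + 117 + 464 = 1064.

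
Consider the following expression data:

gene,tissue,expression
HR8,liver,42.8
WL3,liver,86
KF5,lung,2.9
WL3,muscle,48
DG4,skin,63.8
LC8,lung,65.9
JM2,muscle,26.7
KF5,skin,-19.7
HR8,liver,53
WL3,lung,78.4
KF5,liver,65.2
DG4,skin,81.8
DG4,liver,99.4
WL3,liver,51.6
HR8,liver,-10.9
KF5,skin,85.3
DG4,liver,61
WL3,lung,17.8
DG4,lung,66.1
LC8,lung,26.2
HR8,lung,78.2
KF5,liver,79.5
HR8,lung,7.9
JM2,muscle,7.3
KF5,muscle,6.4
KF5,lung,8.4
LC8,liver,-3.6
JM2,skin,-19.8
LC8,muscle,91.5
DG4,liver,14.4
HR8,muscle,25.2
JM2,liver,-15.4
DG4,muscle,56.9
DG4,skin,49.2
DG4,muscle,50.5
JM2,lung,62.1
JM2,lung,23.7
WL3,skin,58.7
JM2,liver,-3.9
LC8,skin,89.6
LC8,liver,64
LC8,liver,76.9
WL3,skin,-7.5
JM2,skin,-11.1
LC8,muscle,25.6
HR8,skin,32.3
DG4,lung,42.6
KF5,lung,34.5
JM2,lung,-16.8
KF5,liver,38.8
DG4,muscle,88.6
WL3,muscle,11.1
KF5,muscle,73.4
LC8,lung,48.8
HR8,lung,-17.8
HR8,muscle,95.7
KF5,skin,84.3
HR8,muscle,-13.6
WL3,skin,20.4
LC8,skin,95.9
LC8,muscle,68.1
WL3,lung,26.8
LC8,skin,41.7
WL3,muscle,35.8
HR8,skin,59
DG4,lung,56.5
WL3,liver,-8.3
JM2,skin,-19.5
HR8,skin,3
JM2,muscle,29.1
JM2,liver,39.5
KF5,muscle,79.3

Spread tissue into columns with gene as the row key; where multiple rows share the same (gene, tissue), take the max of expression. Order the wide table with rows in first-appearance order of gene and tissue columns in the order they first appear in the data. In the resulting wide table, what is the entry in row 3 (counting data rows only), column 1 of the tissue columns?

79.5

With rows in first-appearance order of gene, row 3 is gene=KF5. tissue columns in first-appearance order: liver, lung, muscle, skin; column 1 is liver.
Long rows with gene=KF5, tissue=liver: max(65.2, 79.5, 38.8) = 79.5.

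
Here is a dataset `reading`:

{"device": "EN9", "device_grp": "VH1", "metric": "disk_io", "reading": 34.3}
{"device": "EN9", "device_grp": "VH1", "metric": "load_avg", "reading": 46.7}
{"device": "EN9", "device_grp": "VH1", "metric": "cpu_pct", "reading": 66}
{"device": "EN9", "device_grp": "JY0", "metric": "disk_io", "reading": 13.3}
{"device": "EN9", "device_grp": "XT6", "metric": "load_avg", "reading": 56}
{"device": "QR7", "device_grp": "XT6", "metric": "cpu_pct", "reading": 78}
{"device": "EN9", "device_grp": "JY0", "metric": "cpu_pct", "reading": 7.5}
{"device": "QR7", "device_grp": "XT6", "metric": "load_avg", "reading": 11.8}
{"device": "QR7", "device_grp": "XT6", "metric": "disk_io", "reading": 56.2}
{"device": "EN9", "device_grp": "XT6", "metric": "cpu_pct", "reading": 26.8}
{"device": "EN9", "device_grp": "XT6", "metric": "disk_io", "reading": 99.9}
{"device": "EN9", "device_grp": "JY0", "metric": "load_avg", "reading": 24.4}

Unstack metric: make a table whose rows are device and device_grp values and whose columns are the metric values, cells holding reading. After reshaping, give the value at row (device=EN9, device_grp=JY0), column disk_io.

13.3

Wide layout: rows indexed by device and device_grp, columns are the 3 distinct metric values (disk_io, load_avg, cpu_pct).
Cell (device=EN9, device_grp=JY0, metric=disk_io) draws from the long row where device=EN9, device_grp=JY0 and metric=disk_io, which has reading=13.3.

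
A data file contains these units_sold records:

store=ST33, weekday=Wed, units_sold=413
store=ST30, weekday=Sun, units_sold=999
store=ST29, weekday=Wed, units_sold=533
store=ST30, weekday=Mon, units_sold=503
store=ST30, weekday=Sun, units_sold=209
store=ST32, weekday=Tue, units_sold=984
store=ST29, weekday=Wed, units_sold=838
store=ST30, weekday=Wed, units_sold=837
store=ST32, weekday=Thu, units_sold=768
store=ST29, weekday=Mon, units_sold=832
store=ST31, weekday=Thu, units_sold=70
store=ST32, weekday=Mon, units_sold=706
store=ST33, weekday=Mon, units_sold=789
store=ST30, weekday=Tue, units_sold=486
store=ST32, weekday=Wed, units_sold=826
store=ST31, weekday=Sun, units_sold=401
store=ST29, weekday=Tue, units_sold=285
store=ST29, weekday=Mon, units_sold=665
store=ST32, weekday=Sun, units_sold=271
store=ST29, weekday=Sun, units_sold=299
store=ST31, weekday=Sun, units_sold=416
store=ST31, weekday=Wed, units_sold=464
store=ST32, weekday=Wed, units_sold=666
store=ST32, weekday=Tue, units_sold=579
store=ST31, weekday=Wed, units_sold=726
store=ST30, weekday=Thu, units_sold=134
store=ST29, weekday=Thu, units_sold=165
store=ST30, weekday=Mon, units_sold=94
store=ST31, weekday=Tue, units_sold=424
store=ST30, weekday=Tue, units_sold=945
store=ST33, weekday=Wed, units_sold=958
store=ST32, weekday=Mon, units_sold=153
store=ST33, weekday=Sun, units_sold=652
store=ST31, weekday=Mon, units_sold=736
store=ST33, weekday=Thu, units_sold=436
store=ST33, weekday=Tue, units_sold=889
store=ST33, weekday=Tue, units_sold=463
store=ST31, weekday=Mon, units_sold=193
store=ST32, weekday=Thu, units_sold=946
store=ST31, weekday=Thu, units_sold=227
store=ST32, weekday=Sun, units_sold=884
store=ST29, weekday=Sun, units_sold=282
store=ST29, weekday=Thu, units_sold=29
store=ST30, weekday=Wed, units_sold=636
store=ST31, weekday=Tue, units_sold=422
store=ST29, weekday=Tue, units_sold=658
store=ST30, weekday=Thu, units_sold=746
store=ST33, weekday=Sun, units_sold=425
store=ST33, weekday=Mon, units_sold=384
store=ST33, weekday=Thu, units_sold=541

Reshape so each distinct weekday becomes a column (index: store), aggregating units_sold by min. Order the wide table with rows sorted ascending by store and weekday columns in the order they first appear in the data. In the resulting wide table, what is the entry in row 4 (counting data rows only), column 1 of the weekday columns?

With rows sorted ascending by store, row 4 is store=ST32. weekday columns in first-appearance order: Wed, Sun, Mon, Tue, Thu; column 1 is Wed.
Long rows with store=ST32, weekday=Wed: min(826, 666) = 666.

666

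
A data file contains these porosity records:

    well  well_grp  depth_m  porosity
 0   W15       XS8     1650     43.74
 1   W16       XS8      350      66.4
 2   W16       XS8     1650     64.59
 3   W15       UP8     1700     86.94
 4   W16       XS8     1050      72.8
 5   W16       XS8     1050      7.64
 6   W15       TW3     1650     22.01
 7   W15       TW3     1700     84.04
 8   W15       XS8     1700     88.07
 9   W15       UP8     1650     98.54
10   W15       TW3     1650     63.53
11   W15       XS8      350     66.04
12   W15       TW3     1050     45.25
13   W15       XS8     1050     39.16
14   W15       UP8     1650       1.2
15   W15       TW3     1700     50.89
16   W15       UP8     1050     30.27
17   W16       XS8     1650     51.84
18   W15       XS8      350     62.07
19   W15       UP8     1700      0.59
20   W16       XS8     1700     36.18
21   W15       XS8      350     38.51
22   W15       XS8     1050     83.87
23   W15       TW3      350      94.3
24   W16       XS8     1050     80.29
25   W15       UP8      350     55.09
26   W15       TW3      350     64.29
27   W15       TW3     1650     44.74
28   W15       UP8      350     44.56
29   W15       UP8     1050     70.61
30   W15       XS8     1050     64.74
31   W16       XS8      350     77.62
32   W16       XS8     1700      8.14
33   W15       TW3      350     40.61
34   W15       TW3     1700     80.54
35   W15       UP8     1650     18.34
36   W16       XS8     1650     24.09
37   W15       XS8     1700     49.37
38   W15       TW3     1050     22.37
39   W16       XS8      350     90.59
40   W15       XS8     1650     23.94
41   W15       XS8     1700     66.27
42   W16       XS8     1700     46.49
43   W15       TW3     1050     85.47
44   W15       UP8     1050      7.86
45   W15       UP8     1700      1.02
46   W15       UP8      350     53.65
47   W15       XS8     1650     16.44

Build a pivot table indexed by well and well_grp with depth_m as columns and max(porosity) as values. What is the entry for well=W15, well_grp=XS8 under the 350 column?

Rows with well=W15, well_grp=XS8 and depth_m=350: porosity values are 66.04, 62.07, 38.51.
max(66.04, 62.07, 38.51) = 66.04.

66.04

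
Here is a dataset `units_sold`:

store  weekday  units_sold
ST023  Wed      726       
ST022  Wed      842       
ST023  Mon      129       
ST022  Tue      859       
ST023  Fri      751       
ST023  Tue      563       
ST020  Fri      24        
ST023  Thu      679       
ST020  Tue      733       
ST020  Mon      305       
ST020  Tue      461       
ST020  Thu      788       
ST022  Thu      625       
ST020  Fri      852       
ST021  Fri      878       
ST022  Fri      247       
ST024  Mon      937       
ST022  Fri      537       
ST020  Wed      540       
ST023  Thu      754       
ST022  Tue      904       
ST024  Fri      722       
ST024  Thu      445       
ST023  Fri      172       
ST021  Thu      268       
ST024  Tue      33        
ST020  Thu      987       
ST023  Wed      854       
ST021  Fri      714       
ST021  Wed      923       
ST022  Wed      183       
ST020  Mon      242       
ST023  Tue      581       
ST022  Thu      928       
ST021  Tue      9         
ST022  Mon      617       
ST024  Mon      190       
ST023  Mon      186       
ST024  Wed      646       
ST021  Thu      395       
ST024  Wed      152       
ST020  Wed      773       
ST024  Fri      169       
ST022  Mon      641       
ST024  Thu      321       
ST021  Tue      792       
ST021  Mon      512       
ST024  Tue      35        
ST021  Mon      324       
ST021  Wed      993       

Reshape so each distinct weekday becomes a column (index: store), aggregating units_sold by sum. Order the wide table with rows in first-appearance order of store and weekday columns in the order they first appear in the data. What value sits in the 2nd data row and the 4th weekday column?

784

With rows in first-appearance order of store, row 2 is store=ST022. weekday columns in first-appearance order: Wed, Mon, Tue, Fri, Thu; column 4 is Fri.
Long rows with store=ST022, weekday=Fri: 247 + 537 = 784.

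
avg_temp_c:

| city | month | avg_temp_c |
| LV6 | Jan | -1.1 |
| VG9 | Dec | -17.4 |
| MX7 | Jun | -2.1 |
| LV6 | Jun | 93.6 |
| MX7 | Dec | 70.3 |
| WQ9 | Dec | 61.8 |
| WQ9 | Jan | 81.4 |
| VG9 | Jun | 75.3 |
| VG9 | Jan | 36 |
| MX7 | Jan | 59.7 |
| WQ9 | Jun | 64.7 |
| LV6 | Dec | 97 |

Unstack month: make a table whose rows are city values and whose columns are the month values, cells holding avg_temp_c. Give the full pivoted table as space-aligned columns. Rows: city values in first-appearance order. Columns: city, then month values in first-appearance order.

city  Jan   Dec    Jun 
LV6   -1.1  97     93.6
VG9   36    -17.4  75.3
MX7   59.7  70.3   -2.1
WQ9   81.4  61.8   64.7

Columns: city plus the 3 distinct month values (Jan, Dec, Jun).
For example, row LV6 column Jan takes avg_temp_c=-1.1 from the long row (LV6, Jan).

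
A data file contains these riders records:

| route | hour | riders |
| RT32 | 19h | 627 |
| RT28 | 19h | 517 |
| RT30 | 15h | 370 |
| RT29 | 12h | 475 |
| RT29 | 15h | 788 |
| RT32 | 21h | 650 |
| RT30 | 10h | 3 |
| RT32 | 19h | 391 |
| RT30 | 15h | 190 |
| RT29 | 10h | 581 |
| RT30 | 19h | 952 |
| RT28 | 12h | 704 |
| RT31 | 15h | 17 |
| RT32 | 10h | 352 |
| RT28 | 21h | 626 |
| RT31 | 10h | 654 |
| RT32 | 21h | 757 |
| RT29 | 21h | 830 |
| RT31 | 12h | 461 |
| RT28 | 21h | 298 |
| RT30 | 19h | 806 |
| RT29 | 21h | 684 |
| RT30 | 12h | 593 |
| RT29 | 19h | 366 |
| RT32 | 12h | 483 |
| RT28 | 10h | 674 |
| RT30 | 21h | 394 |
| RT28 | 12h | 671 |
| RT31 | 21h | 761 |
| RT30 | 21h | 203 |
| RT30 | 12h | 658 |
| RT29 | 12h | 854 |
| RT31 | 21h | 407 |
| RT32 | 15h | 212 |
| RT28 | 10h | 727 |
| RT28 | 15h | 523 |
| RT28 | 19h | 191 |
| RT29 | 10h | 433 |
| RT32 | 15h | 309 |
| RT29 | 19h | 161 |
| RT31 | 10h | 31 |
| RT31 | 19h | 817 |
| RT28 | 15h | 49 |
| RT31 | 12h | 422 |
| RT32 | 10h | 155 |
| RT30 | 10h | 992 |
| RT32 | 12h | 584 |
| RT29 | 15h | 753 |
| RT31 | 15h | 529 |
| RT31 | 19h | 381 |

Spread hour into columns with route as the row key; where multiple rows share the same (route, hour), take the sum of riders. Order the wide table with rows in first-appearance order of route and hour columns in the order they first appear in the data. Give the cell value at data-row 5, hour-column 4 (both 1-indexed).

1168

With rows in first-appearance order of route, row 5 is route=RT31. hour columns in first-appearance order: 19h, 15h, 12h, 21h, 10h; column 4 is 21h.
Long rows with route=RT31, hour=21h: 761 + 407 = 1168.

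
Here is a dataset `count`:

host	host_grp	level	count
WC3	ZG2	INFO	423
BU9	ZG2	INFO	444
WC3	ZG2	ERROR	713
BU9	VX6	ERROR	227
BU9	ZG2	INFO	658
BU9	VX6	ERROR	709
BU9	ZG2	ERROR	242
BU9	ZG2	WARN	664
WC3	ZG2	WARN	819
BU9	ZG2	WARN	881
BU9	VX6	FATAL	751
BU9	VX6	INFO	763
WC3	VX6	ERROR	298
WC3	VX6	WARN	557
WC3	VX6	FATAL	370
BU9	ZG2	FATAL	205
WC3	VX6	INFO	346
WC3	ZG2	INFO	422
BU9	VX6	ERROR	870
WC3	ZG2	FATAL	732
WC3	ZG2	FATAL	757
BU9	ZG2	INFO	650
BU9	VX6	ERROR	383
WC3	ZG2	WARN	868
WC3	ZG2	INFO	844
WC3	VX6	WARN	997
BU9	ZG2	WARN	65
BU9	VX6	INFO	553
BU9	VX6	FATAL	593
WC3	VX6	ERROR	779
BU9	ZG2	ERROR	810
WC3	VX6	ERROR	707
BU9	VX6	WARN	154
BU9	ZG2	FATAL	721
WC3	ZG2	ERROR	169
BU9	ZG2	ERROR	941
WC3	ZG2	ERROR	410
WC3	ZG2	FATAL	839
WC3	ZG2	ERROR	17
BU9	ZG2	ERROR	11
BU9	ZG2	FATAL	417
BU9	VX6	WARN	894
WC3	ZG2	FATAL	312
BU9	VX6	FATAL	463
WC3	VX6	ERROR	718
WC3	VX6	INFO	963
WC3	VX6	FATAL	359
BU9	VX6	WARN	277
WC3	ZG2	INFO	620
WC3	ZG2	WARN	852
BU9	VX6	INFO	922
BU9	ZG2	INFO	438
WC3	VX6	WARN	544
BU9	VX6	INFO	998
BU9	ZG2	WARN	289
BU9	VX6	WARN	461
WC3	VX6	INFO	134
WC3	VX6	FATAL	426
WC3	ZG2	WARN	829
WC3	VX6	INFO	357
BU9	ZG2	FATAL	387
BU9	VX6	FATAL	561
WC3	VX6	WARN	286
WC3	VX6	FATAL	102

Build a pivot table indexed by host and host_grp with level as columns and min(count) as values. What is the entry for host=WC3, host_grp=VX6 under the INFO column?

Rows with host=WC3, host_grp=VX6 and level=INFO: count values are 346, 963, 134, 357.
min(346, 963, 134, 357) = 134.

134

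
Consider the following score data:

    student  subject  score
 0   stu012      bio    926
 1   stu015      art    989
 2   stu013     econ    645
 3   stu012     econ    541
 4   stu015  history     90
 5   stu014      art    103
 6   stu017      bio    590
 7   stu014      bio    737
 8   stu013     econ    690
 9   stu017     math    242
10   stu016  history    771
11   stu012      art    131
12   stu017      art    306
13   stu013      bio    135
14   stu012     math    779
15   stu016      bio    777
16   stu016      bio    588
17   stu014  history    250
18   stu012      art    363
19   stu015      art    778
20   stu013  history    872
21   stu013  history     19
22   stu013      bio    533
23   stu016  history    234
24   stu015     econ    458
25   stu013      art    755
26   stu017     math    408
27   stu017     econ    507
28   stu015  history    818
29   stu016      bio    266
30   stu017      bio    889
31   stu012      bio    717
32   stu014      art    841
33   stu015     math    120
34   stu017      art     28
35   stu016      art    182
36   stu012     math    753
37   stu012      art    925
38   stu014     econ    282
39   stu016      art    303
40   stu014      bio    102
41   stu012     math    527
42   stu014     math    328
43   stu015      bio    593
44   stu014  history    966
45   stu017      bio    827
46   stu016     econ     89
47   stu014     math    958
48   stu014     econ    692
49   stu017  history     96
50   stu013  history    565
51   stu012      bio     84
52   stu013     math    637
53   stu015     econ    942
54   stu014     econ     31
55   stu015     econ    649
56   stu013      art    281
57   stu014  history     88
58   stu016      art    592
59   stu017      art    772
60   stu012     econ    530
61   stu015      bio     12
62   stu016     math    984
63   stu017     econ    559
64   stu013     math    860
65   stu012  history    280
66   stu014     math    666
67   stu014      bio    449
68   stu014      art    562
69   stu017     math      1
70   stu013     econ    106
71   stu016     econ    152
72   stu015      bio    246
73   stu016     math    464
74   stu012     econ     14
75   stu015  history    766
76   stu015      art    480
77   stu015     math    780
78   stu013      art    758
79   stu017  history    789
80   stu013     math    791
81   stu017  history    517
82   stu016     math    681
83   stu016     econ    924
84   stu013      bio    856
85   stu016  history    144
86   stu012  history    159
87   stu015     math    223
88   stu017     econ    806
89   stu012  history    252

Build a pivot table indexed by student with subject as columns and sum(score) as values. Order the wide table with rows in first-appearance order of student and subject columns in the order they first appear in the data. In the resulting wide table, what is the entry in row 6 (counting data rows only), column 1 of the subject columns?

With rows in first-appearance order of student, row 6 is student=stu016. subject columns in first-appearance order: bio, art, econ, history, math; column 1 is bio.
Long rows with student=stu016, subject=bio: 777 + 588 + 266 = 1631.

1631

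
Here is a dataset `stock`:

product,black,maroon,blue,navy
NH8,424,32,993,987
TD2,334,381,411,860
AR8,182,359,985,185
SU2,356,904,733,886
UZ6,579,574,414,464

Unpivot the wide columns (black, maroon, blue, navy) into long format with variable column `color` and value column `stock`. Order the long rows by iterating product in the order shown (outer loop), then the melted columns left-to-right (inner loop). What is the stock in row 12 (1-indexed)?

185

20 rows total (5 × 4). Row 12: index ⌊(12-1)/4⌋ = 2 into product → AR8; (12-1) mod 4 = 3 into the melted columns → navy.
So row 12 is (AR8, navy, 185); stock = 185.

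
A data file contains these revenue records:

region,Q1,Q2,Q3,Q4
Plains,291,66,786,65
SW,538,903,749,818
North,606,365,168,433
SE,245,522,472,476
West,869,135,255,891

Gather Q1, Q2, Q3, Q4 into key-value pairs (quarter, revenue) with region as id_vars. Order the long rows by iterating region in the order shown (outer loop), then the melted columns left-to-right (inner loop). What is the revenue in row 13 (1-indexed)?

20 rows total (5 × 4). Row 13: index ⌊(13-1)/4⌋ = 3 into region → SE; (13-1) mod 4 = 0 into the melted columns → Q1.
So row 13 is (SE, Q1, 245); revenue = 245.

245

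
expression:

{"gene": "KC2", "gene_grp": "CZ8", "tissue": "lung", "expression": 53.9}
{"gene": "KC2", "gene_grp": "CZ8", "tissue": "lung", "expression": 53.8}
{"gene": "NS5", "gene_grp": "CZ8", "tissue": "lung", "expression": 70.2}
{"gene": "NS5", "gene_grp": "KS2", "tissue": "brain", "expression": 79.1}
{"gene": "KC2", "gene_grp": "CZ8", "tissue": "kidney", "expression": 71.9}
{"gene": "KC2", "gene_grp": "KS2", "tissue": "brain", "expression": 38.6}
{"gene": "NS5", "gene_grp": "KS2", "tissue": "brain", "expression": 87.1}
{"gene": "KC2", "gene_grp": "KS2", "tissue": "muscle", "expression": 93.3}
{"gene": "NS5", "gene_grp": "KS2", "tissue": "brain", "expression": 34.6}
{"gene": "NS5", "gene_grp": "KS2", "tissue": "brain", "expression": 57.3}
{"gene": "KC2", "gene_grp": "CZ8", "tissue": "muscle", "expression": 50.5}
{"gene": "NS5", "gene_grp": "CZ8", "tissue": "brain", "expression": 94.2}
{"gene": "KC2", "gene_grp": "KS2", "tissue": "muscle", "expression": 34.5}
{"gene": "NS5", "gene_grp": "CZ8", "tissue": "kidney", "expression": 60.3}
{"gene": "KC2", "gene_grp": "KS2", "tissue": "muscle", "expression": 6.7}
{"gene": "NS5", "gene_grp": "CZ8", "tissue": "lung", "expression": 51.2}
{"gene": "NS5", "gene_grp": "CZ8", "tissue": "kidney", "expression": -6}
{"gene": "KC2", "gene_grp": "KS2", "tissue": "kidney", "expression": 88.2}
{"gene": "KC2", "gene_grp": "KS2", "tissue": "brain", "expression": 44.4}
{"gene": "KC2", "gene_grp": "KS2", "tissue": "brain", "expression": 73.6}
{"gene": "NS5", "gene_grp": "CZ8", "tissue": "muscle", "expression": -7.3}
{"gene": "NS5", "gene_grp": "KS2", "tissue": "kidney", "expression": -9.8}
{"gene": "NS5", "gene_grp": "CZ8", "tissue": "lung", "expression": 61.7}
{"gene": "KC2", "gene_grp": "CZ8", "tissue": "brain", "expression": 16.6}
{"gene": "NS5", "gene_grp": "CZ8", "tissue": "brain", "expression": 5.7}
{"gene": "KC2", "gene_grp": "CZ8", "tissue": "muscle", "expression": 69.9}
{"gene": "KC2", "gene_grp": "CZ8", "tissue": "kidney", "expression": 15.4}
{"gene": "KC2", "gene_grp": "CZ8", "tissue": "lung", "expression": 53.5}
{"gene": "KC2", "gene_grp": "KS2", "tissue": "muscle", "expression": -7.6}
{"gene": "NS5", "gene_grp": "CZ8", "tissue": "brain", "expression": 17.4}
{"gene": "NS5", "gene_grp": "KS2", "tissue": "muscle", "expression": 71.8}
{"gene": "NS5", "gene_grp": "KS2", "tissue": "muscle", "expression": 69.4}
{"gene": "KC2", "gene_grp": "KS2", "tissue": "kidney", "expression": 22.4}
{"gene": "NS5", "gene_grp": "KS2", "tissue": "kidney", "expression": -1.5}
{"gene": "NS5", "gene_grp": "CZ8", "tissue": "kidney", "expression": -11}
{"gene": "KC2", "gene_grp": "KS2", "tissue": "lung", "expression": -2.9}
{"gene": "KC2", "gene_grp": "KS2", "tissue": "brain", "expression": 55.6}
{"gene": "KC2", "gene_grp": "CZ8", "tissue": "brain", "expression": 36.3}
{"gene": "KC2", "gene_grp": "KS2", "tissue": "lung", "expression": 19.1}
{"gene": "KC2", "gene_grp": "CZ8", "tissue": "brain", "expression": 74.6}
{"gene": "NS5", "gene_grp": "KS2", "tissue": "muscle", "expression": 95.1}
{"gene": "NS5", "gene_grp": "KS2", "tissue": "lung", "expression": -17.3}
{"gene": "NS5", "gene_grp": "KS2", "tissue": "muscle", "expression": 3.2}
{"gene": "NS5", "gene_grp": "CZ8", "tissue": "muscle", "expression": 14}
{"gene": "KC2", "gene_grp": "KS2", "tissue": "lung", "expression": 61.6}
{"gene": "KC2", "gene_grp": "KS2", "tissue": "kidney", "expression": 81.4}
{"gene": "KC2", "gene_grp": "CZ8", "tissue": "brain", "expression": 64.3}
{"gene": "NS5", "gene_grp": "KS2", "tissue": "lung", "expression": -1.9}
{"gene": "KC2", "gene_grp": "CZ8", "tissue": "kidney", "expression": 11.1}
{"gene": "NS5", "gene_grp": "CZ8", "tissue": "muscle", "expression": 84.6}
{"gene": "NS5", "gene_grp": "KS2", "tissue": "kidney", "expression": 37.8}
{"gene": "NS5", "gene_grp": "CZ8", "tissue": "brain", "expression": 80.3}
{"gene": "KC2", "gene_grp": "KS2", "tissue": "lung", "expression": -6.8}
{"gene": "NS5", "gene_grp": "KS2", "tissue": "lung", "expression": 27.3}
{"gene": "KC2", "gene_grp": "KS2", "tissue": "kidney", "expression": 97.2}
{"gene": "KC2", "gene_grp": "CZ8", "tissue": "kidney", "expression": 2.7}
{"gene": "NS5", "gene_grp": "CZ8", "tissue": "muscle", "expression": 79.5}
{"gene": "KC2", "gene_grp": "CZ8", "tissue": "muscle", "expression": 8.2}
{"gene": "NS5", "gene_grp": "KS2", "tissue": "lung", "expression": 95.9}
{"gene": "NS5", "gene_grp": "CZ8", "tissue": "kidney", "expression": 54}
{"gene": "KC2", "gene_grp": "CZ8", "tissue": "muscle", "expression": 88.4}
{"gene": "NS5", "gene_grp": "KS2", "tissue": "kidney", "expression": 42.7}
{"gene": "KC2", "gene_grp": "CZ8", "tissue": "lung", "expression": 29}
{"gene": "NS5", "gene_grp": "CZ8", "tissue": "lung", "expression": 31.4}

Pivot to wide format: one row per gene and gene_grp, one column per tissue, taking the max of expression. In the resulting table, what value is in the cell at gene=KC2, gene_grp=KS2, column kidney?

97.2

Rows with gene=KC2, gene_grp=KS2 and tissue=kidney: expression values are 88.2, 22.4, 81.4, 97.2.
max(88.2, 22.4, 81.4, 97.2) = 97.2.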